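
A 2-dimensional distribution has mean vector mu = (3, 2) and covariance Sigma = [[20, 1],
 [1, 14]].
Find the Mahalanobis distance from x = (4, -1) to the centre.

Step 1 — centre the observation: (x - mu) = (1, -3).

Step 2 — invert Sigma. det(Sigma) = 20·14 - (1)² = 279.
  Sigma^{-1} = (1/det) · [[d, -b], [-b, a]] = [[0.0502, -0.0036],
 [-0.0036, 0.0717]].

Step 3 — form the quadratic (x - mu)^T · Sigma^{-1} · (x - mu):
  Sigma^{-1} · (x - mu) = (0.0609, -0.2186).
  (x - mu)^T · [Sigma^{-1} · (x - mu)] = (1)·(0.0609) + (-3)·(-0.2186) = 0.7168.

Step 4 — take square root: d = √(0.7168) ≈ 0.8467.

d(x, mu) = √(0.7168) ≈ 0.8467


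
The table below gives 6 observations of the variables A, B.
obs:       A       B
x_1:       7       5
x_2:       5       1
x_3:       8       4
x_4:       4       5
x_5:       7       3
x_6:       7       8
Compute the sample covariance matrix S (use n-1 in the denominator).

Step 1 — column means:
  mean(A) = (7 + 5 + 8 + 4 + 7 + 7) / 6 = 38/6 = 6.3333
  mean(B) = (5 + 1 + 4 + 5 + 3 + 8) / 6 = 26/6 = 4.3333

Step 2 — sample covariance S[i,j] = (1/(n-1)) · Σ_k (x_{k,i} - mean_i) · (x_{k,j} - mean_j), with n-1 = 5.
  S[A,A] = ((0.6667)·(0.6667) + (-1.3333)·(-1.3333) + (1.6667)·(1.6667) + (-2.3333)·(-2.3333) + (0.6667)·(0.6667) + (0.6667)·(0.6667)) / 5 = 11.3333/5 = 2.2667
  S[A,B] = ((0.6667)·(0.6667) + (-1.3333)·(-3.3333) + (1.6667)·(-0.3333) + (-2.3333)·(0.6667) + (0.6667)·(-1.3333) + (0.6667)·(3.6667)) / 5 = 4.3333/5 = 0.8667
  S[B,B] = ((0.6667)·(0.6667) + (-3.3333)·(-3.3333) + (-0.3333)·(-0.3333) + (0.6667)·(0.6667) + (-1.3333)·(-1.3333) + (3.6667)·(3.6667)) / 5 = 27.3333/5 = 5.4667

S is symmetric (S[j,i] = S[i,j]). Assembling:

S = [[2.2667, 0.8667],
 [0.8667, 5.4667]]


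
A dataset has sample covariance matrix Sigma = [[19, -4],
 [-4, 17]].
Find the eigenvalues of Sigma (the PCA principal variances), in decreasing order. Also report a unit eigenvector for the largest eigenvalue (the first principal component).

Step 1 — characteristic polynomial of 2×2 Sigma:
  det(Sigma - λI) = λ² - trace · λ + det = 0.
  trace = 19 + 17 = 36, det = 19·17 - (-4)² = 307.
Step 2 — discriminant:
  Δ = trace² - 4·det = 1296 - 1228 = 68.
Step 3 — eigenvalues:
  λ = (trace ± √Δ)/2 = (36 ± 8.2462)/2,
  λ_1 = 22.1231,  λ_2 = 13.8769.

Step 4 — unit eigenvector for λ_1: solve (Sigma - λ_1 I)v = 0. First row:
  (19 - 22.1231)·v_x + (-4)·v_y = 0, i.e. (-3.1231)·v_x + (-4)·v_y = 0,
  so v ∝ (b, λ_1 - a) = (-4, 3.1231); multiply by -1 so the first entry is positive: u = (4, -3.1231).
  ||u|| = √((4)² + (-3.1231)²) = √(25.7538) ≈ 5.0748,
  v_1 = u/||u|| ≈ (0.7882, -0.6154) (||v_1|| = 1).

λ_1 = 22.1231,  λ_2 = 13.8769;  v_1 ≈ (0.7882, -0.6154)


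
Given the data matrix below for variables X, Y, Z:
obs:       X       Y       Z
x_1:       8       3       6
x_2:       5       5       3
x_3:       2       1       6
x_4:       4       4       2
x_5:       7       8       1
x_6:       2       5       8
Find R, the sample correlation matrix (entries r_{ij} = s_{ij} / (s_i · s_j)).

Step 1 — column means:
  mean(X) = (8 + 5 + 2 + 4 + 7 + 2) / 6 = 28/6 = 4.6667
  mean(Y) = (3 + 5 + 1 + 4 + 8 + 5) / 6 = 26/6 = 4.3333
  mean(Z) = (6 + 3 + 6 + 2 + 1 + 8) / 6 = 26/6 = 4.3333

Step 2 — sample variances and covariances s[i,j] = (1/(n-1)) · Σ_k (x_{k,i} - mean_i) · (x_{k,j} - mean_j), with n-1 = 5:
  s[X,X] = ((3.3333)·(3.3333) + (0.3333)·(0.3333) + (-2.6667)·(-2.6667) + (-0.6667)·(-0.6667) + (2.3333)·(2.3333) + (-2.6667)·(-2.6667)) / 5 = 31.3333/5 = 6.2667
  s[X,Y] = ((3.3333)·(-1.3333) + (0.3333)·(0.6667) + (-2.6667)·(-3.3333) + (-0.6667)·(-0.3333) + (2.3333)·(3.6667) + (-2.6667)·(0.6667)) / 5 = 11.6667/5 = 2.3333
  s[X,Z] = ((3.3333)·(1.6667) + (0.3333)·(-1.3333) + (-2.6667)·(1.6667) + (-0.6667)·(-2.3333) + (2.3333)·(-3.3333) + (-2.6667)·(3.6667)) / 5 = -15.3333/5 = -3.0667
  s[Y,Y] = ((-1.3333)·(-1.3333) + (0.6667)·(0.6667) + (-3.3333)·(-3.3333) + (-0.3333)·(-0.3333) + (3.6667)·(3.6667) + (0.6667)·(0.6667)) / 5 = 27.3333/5 = 5.4667
  s[Y,Z] = ((-1.3333)·(1.6667) + (0.6667)·(-1.3333) + (-3.3333)·(1.6667) + (-0.3333)·(-2.3333) + (3.6667)·(-3.3333) + (0.6667)·(3.6667)) / 5 = -17.6667/5 = -3.5333
  s[Z,Z] = ((1.6667)·(1.6667) + (-1.3333)·(-1.3333) + (1.6667)·(1.6667) + (-2.3333)·(-2.3333) + (-3.3333)·(-3.3333) + (3.6667)·(3.6667)) / 5 = 37.3333/5 = 7.4667
  Sample standard deviations s_i = √(s[i,i]):
  s(X) = √(6.2667) = 2.5033
  s(Y) = √(5.4667) = 2.3381
  s(Z) = √(7.4667) = 2.7325

Step 3 — r_{ij} = s_{ij} / (s_i · s_j):
  r[X,X] = 1 (diagonal).
  r[X,Y] = 2.3333 / (2.5033 · 2.3381) = 2.3333 / 5.853 = 0.3987
  r[X,Z] = -3.0667 / (2.5033 · 2.7325) = -3.0667 / 6.8404 = -0.4483
  r[Y,Y] = 1 (diagonal).
  r[Y,Z] = -3.5333 / (2.3381 · 2.7325) = -3.5333 / 6.3889 = -0.553
  r[Z,Z] = 1 (diagonal).

R is symmetric with unit diagonal. Assembling:

R = [[1, 0.3987, -0.4483],
 [0.3987, 1, -0.553],
 [-0.4483, -0.553, 1]]


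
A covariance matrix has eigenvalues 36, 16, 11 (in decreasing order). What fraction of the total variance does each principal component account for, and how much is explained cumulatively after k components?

Step 1 — total variance = trace(Sigma) = Σ λ_i = 36 + 16 + 11 = 63.

Step 2 — fraction explained by component i = λ_i / Σ λ:
  PC1: 36/63 = 0.5714
  PC2: 16/63 = 0.254
  PC3: 11/63 = 0.1746

Step 3 — cumulative fraction after k components = (λ_1 + ... + λ_k) / Σ λ:
  k = 1: 36/63 = 0.5714
  k = 2: (36 + 16)/63 = 52/63 = 0.8254
  k = 3: (36 + 16 + 11)/63 = 63/63 = 1

Summary (fraction, with percent):

explained: PC1 0.5714 (57.14%), PC2 0.254 (25.4%), PC3 0.1746 (17.46%);  cumulative: 0.5714, 0.8254, 1


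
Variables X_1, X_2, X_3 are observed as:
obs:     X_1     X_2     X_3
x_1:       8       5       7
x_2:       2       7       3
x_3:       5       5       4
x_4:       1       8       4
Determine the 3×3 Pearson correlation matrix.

Step 1 — column means:
  mean(X_1) = (8 + 2 + 5 + 1) / 4 = 16/4 = 4
  mean(X_2) = (5 + 7 + 5 + 8) / 4 = 25/4 = 6.25
  mean(X_3) = (7 + 3 + 4 + 4) / 4 = 18/4 = 4.5

Step 2 — sample variances and covariances s[i,j] = (1/(n-1)) · Σ_k (x_{k,i} - mean_i) · (x_{k,j} - mean_j), with n-1 = 3:
  s[X_1,X_1] = ((4)·(4) + (-2)·(-2) + (1)·(1) + (-3)·(-3)) / 3 = 30/3 = 10
  s[X_1,X_2] = ((4)·(-1.25) + (-2)·(0.75) + (1)·(-1.25) + (-3)·(1.75)) / 3 = -13/3 = -4.3333
  s[X_1,X_3] = ((4)·(2.5) + (-2)·(-1.5) + (1)·(-0.5) + (-3)·(-0.5)) / 3 = 14/3 = 4.6667
  s[X_2,X_2] = ((-1.25)·(-1.25) + (0.75)·(0.75) + (-1.25)·(-1.25) + (1.75)·(1.75)) / 3 = 6.75/3 = 2.25
  s[X_2,X_3] = ((-1.25)·(2.5) + (0.75)·(-1.5) + (-1.25)·(-0.5) + (1.75)·(-0.5)) / 3 = -4.5/3 = -1.5
  s[X_3,X_3] = ((2.5)·(2.5) + (-1.5)·(-1.5) + (-0.5)·(-0.5) + (-0.5)·(-0.5)) / 3 = 9/3 = 3
  Sample standard deviations s_i = √(s[i,i]):
  s(X_1) = √(10) = 3.1623
  s(X_2) = √(2.25) = 1.5
  s(X_3) = √(3) = 1.7321

Step 3 — r_{ij} = s_{ij} / (s_i · s_j):
  r[X_1,X_1] = 1 (diagonal).
  r[X_1,X_2] = -4.3333 / (3.1623 · 1.5) = -4.3333 / 4.7434 = -0.9135
  r[X_1,X_3] = 4.6667 / (3.1623 · 1.7321) = 4.6667 / 5.4772 = 0.852
  r[X_2,X_2] = 1 (diagonal).
  r[X_2,X_3] = -1.5 / (1.5 · 1.7321) = -1.5 / 2.5981 = -0.5774
  r[X_3,X_3] = 1 (diagonal).

R is symmetric with unit diagonal. Assembling:

R = [[1, -0.9135, 0.852],
 [-0.9135, 1, -0.5774],
 [0.852, -0.5774, 1]]


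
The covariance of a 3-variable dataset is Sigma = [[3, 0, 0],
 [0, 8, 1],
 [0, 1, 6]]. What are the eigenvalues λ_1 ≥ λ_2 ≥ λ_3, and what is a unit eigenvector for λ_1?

Step 1 — characteristic polynomial p(λ) = det(λI - Sigma) = λ³ - tr·λ² + c_1·λ - det, where tr = trace, c_1 = sum of the principal 2×2 minors, det = det(Sigma):
  tr = 3 + 8 + 6 = 17,
  c_1 = (3·8 - (0)²) + (3·6 - (0)²) + (8·6 - (1)²) = 24 + 18 + 47 = 89,
  det = 3·(8·6 - (1)²) - (0)·((0)·6 - (1)·(0)) + (0)·((0)·(1) - 8·(0)) = 3·(47) - (0)·(0) + (0)·(0) = 141.
  So p(λ) = λ³ - 17λ² + 89λ - 141.
Step 2 — look for an integer root (rational root theorem: any rational root is an integer divisor of 141). Testing λ = 3:
  p(3) = 27 - 153 + 267 - 141 = 0  ✓
  Dividing out (λ - 3): p(λ) = (λ - 3)(λ² - 14λ + 47).
Step 3 — remaining eigenvalues from the quadratic λ² - 14λ + 47 = 0:
  Δ = 14² - 4·47 = 196 - 188 = 8,  λ = (14 ± √8)/2 = (14 ± 2.8284)/2 ≈ 8.4142 or 5.5858.
  Sorted: λ_1 = 8.4142,  λ_2 = 5.5858,  λ_3 = 3  (check: sum = 17 = tr ✓).

Step 4 — unit eigenvector for λ_1 ≈ 8.4142: v spans the null space of (Sigma - λ_1 I), whose rows are
  r_1 = (-5.4142, 0, 0),  r_2 = (0, -0.4142, 1),  r_3 = (0, 1, -2.4142).
  v is orthogonal to every row, so take v ∝ r_1 × r_2 = ((0)·(1) - (0)·(-0.4142), (0)·(0) - (-5.4142)·(1), (-5.4142)·(-0.4142) - (0)·(0)) ≈ (0, 5.4142, 2.2426).
  Let u = (0, 5.4142, 2.2426).
  ||u|| = √((0)² + (5.4142)² + (2.2426)²) = √(34.3431) ≈ 5.8603,  v_1 = u/||u|| ≈ (0, 0.9239, 0.3827) (||v_1|| = 1).

λ_1 = 8.4142,  λ_2 = 5.5858,  λ_3 = 3;  v_1 ≈ (0, 0.9239, 0.3827)


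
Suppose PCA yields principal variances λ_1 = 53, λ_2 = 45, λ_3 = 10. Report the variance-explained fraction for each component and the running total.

Step 1 — total variance = trace(Sigma) = Σ λ_i = 53 + 45 + 10 = 108.

Step 2 — fraction explained by component i = λ_i / Σ λ:
  PC1: 53/108 = 0.4907
  PC2: 45/108 = 0.4167
  PC3: 10/108 = 0.0926

Step 3 — cumulative fraction after k components = (λ_1 + ... + λ_k) / Σ λ:
  k = 1: 53/108 = 0.4907
  k = 2: (53 + 45)/108 = 98/108 = 0.9074
  k = 3: (53 + 45 + 10)/108 = 108/108 = 1

Summary (fraction, with percent):

explained: PC1 0.4907 (49.07%), PC2 0.4167 (41.67%), PC3 0.0926 (9.26%);  cumulative: 0.4907, 0.9074, 1


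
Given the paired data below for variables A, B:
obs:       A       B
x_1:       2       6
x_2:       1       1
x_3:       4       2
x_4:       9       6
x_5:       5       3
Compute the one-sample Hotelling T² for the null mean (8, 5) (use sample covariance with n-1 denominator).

Step 1 — sample mean vector:
  mean(A) = (2 + 1 + 4 + 9 + 5) / 5 = 21/5 = 4.2
  mean(B) = (6 + 1 + 2 + 6 + 3) / 5 = 18/5 = 3.6
  x̄ = (4.2, 3.6),  deviation x̄ - mu_0 = (4.2, 3.6) - (8, 5) = (-3.8, -1.4).

Step 2 — sample covariance matrix, S[i,j] = (1/(n-1)) · Σ_k (x_{k,i} - mean_i) · (x_{k,j} - mean_j), divisor n-1 = 4:
  S[A,A] = ((-2.2)·(-2.2) + (-3.2)·(-3.2) + (-0.2)·(-0.2) + (4.8)·(4.8) + (0.8)·(0.8)) / 4 = 38.8/4 = 9.7
  S[A,B] = ((-2.2)·(2.4) + (-3.2)·(-2.6) + (-0.2)·(-1.6) + (4.8)·(2.4) + (0.8)·(-0.6)) / 4 = 14.4/4 = 3.6
  S[B,B] = ((2.4)·(2.4) + (-2.6)·(-2.6) + (-1.6)·(-1.6) + (2.4)·(2.4) + (-0.6)·(-0.6)) / 4 = 21.2/4 = 5.3
  S = [[9.7, 3.6],
 [3.6, 5.3]].

Step 3 — invert S. det(S) = 9.7·5.3 - (3.6)² = 38.45.
  S^{-1} = (1/det) · [[d, -b], [-b, a]] = [[0.1378, -0.0936],
 [-0.0936, 0.2523]].

Step 4 — quadratic form (x̄ - mu_0)^T · S^{-1} · (x̄ - mu_0):
  S^{-1} · (x̄ - mu_0) = (-0.3927, 0.0026),
  (x̄ - mu_0)^T · [...] = (-3.8)·(-0.3927) + (-1.4)·(0.0026) = 1.4887.

Step 5 — scale by n: T² = 5 · 1.4887 = 7.4434.

T² ≈ 7.4434


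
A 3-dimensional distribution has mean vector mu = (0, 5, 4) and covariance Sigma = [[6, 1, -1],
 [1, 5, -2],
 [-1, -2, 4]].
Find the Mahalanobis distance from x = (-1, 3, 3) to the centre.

Step 1 — centre the observation: (x - mu) = (-1, -2, -1).

Step 2 — invert Sigma (cofactor / det for 3×3, or solve directly):
  Sigma^{-1} = [[0.1758, -0.022, 0.033],
 [-0.022, 0.2527, 0.1209],
 [0.033, 0.1209, 0.3187]].

Step 3 — form the quadratic (x - mu)^T · Sigma^{-1} · (x - mu):
  Sigma^{-1} · (x - mu) = (-0.1648, -0.6044, -0.5934).
  (x - mu)^T · [Sigma^{-1} · (x - mu)] = (-1)·(-0.1648) + (-2)·(-0.6044) + (-1)·(-0.5934) = 1.967.

Step 4 — take square root: d = √(1.967) ≈ 1.4025.

d(x, mu) = √(1.967) ≈ 1.4025


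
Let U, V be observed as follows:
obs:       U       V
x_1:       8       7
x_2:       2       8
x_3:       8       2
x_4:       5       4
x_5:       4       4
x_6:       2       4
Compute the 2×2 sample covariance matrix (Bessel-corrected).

Step 1 — column means:
  mean(U) = (8 + 2 + 8 + 5 + 4 + 2) / 6 = 29/6 = 4.8333
  mean(V) = (7 + 8 + 2 + 4 + 4 + 4) / 6 = 29/6 = 4.8333

Step 2 — sample covariance S[i,j] = (1/(n-1)) · Σ_k (x_{k,i} - mean_i) · (x_{k,j} - mean_j), with n-1 = 5.
  S[U,U] = ((3.1667)·(3.1667) + (-2.8333)·(-2.8333) + (3.1667)·(3.1667) + (0.1667)·(0.1667) + (-0.8333)·(-0.8333) + (-2.8333)·(-2.8333)) / 5 = 36.8333/5 = 7.3667
  S[U,V] = ((3.1667)·(2.1667) + (-2.8333)·(3.1667) + (3.1667)·(-2.8333) + (0.1667)·(-0.8333) + (-0.8333)·(-0.8333) + (-2.8333)·(-0.8333)) / 5 = -8.1667/5 = -1.6333
  S[V,V] = ((2.1667)·(2.1667) + (3.1667)·(3.1667) + (-2.8333)·(-2.8333) + (-0.8333)·(-0.8333) + (-0.8333)·(-0.8333) + (-0.8333)·(-0.8333)) / 5 = 24.8333/5 = 4.9667

S is symmetric (S[j,i] = S[i,j]). Assembling:

S = [[7.3667, -1.6333],
 [-1.6333, 4.9667]]


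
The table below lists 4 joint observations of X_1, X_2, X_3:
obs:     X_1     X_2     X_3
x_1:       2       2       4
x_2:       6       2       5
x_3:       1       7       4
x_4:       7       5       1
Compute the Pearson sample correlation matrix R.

Step 1 — column means:
  mean(X_1) = (2 + 6 + 1 + 7) / 4 = 16/4 = 4
  mean(X_2) = (2 + 2 + 7 + 5) / 4 = 16/4 = 4
  mean(X_3) = (4 + 5 + 4 + 1) / 4 = 14/4 = 3.5

Step 2 — sample variances and covariances s[i,j] = (1/(n-1)) · Σ_k (x_{k,i} - mean_i) · (x_{k,j} - mean_j), with n-1 = 3:
  s[X_1,X_1] = ((-2)·(-2) + (2)·(2) + (-3)·(-3) + (3)·(3)) / 3 = 26/3 = 8.6667
  s[X_1,X_2] = ((-2)·(-2) + (2)·(-2) + (-3)·(3) + (3)·(1)) / 3 = -6/3 = -2
  s[X_1,X_3] = ((-2)·(0.5) + (2)·(1.5) + (-3)·(0.5) + (3)·(-2.5)) / 3 = -7/3 = -2.3333
  s[X_2,X_2] = ((-2)·(-2) + (-2)·(-2) + (3)·(3) + (1)·(1)) / 3 = 18/3 = 6
  s[X_2,X_3] = ((-2)·(0.5) + (-2)·(1.5) + (3)·(0.5) + (1)·(-2.5)) / 3 = -5/3 = -1.6667
  s[X_3,X_3] = ((0.5)·(0.5) + (1.5)·(1.5) + (0.5)·(0.5) + (-2.5)·(-2.5)) / 3 = 9/3 = 3
  Sample standard deviations s_i = √(s[i,i]):
  s(X_1) = √(8.6667) = 2.9439
  s(X_2) = √(6) = 2.4495
  s(X_3) = √(3) = 1.7321

Step 3 — r_{ij} = s_{ij} / (s_i · s_j):
  r[X_1,X_1] = 1 (diagonal).
  r[X_1,X_2] = -2 / (2.9439 · 2.4495) = -2 / 7.2111 = -0.2774
  r[X_1,X_3] = -2.3333 / (2.9439 · 1.7321) = -2.3333 / 5.099 = -0.4576
  r[X_2,X_2] = 1 (diagonal).
  r[X_2,X_3] = -1.6667 / (2.4495 · 1.7321) = -1.6667 / 4.2426 = -0.3928
  r[X_3,X_3] = 1 (diagonal).

R is symmetric with unit diagonal. Assembling:

R = [[1, -0.2774, -0.4576],
 [-0.2774, 1, -0.3928],
 [-0.4576, -0.3928, 1]]


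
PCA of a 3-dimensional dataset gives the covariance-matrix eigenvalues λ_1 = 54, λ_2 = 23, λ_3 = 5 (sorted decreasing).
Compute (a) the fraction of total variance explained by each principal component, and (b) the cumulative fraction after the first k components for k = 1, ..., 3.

Step 1 — total variance = trace(Sigma) = Σ λ_i = 54 + 23 + 5 = 82.

Step 2 — fraction explained by component i = λ_i / Σ λ:
  PC1: 54/82 = 0.6585
  PC2: 23/82 = 0.2805
  PC3: 5/82 = 0.061

Step 3 — cumulative fraction after k components = (λ_1 + ... + λ_k) / Σ λ:
  k = 1: 54/82 = 0.6585
  k = 2: (54 + 23)/82 = 77/82 = 0.939
  k = 3: (54 + 23 + 5)/82 = 82/82 = 1

Summary (fraction, with percent):

explained: PC1 0.6585 (65.85%), PC2 0.2805 (28.05%), PC3 0.061 (6.1%);  cumulative: 0.6585, 0.939, 1


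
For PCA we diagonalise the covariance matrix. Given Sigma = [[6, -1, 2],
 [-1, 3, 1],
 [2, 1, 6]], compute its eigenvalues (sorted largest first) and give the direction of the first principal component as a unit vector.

Step 1 — characteristic polynomial p(λ) = det(λI - Sigma) = λ³ - tr·λ² + c_1·λ - det, where tr = trace, c_1 = sum of the principal 2×2 minors, det = det(Sigma):
  tr = 6 + 3 + 6 = 15,
  c_1 = (6·3 - (-1)²) + (6·6 - (2)²) + (3·6 - (1)²) = 17 + 32 + 17 = 66,
  det = 6·(3·6 - (1)²) - (-1)·((-1)·6 - (1)·(2)) + (2)·((-1)·(1) - 3·(2)) = 6·(17) - (-1)·(-8) + (2)·(-7) = 80.
  So p(λ) = λ³ - 15λ² + 66λ - 80.
Step 2 — look for an integer root (rational root theorem: any rational root is an integer divisor of 80). Testing λ = 2:
  p(2) = 8 - 60 + 132 - 80 = 0  ✓
  Dividing out (λ - 2): p(λ) = (λ - 2)(λ² - 13λ + 40).
Step 3 — remaining eigenvalues from the quadratic λ² - 13λ + 40 = 0:
  Δ = 13² - 4·40 = 169 - 160 = 9,  λ = (13 ± √9)/2 = (13 ± 3)/2 = 8 or 5.
  Sorted: λ_1 = 8,  λ_2 = 5,  λ_3 = 2  (check: sum = 15 = tr ✓).

Step 4 — unit eigenvector for λ_1 = 8: v spans the null space of (Sigma - λ_1 I), whose rows are
  r_1 = (-2, -1, 2),  r_2 = (-1, -5, 1),  r_3 = (2, 1, -2).
  v is orthogonal to every row, so take v ∝ r_1 × r_2 = ((-1)·(1) - (2)·(-5), (2)·(-1) - (-2)·(1), (-2)·(-5) - (-1)·(-1)) = (9, 0, 9).
  Rescale (divide by 9): u = (1, 0, 1).
  ||u|| = √((1)² + (0)² + (1)²) = √(2) ≈ 1.4142,  v_1 = u/||u|| ≈ (0.7071, 0, 0.7071) (||v_1|| = 1).

λ_1 = 8,  λ_2 = 5,  λ_3 = 2;  v_1 ≈ (0.7071, 0, 0.7071)


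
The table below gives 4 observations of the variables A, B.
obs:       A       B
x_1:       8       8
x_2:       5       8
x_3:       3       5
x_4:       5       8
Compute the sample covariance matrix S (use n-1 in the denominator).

Step 1 — column means:
  mean(A) = (8 + 5 + 3 + 5) / 4 = 21/4 = 5.25
  mean(B) = (8 + 8 + 5 + 8) / 4 = 29/4 = 7.25

Step 2 — sample covariance S[i,j] = (1/(n-1)) · Σ_k (x_{k,i} - mean_i) · (x_{k,j} - mean_j), with n-1 = 3.
  S[A,A] = ((2.75)·(2.75) + (-0.25)·(-0.25) + (-2.25)·(-2.25) + (-0.25)·(-0.25)) / 3 = 12.75/3 = 4.25
  S[A,B] = ((2.75)·(0.75) + (-0.25)·(0.75) + (-2.25)·(-2.25) + (-0.25)·(0.75)) / 3 = 6.75/3 = 2.25
  S[B,B] = ((0.75)·(0.75) + (0.75)·(0.75) + (-2.25)·(-2.25) + (0.75)·(0.75)) / 3 = 6.75/3 = 2.25

S is symmetric (S[j,i] = S[i,j]). Assembling:

S = [[4.25, 2.25],
 [2.25, 2.25]]


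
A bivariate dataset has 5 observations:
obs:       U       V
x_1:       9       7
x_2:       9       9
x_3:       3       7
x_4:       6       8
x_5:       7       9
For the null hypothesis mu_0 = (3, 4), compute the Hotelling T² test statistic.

Step 1 — sample mean vector:
  mean(U) = (9 + 9 + 3 + 6 + 7) / 5 = 34/5 = 6.8
  mean(V) = (7 + 9 + 7 + 8 + 9) / 5 = 40/5 = 8
  x̄ = (6.8, 8),  deviation x̄ - mu_0 = (6.8, 8) - (3, 4) = (3.8, 4).

Step 2 — sample covariance matrix, S[i,j] = (1/(n-1)) · Σ_k (x_{k,i} - mean_i) · (x_{k,j} - mean_j), divisor n-1 = 4:
  S[U,U] = ((2.2)·(2.2) + (2.2)·(2.2) + (-3.8)·(-3.8) + (-0.8)·(-0.8) + (0.2)·(0.2)) / 4 = 24.8/4 = 6.2
  S[U,V] = ((2.2)·(-1) + (2.2)·(1) + (-3.8)·(-1) + (-0.8)·(0) + (0.2)·(1)) / 4 = 4/4 = 1
  S[V,V] = ((-1)·(-1) + (1)·(1) + (-1)·(-1) + (0)·(0) + (1)·(1)) / 4 = 4/4 = 1
  S = [[6.2, 1],
 [1, 1]].

Step 3 — invert S. det(S) = 6.2·1 - (1)² = 5.2.
  S^{-1} = (1/det) · [[d, -b], [-b, a]] = [[0.1923, -0.1923],
 [-0.1923, 1.1923]].

Step 4 — quadratic form (x̄ - mu_0)^T · S^{-1} · (x̄ - mu_0):
  S^{-1} · (x̄ - mu_0) = (-0.0385, 4.0385),
  (x̄ - mu_0)^T · [...] = (3.8)·(-0.0385) + (4)·(4.0385) = 16.0077.

Step 5 — scale by n: T² = 5 · 16.0077 = 80.0385.

T² ≈ 80.0385


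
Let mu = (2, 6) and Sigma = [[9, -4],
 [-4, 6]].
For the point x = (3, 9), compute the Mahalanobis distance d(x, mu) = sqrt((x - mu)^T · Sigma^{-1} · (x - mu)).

Step 1 — centre the observation: (x - mu) = (1, 3).

Step 2 — invert Sigma. det(Sigma) = 9·6 - (-4)² = 38.
  Sigma^{-1} = (1/det) · [[d, -b], [-b, a]] = [[0.1579, 0.1053],
 [0.1053, 0.2368]].

Step 3 — form the quadratic (x - mu)^T · Sigma^{-1} · (x - mu):
  Sigma^{-1} · (x - mu) = (0.4737, 0.8158).
  (x - mu)^T · [Sigma^{-1} · (x - mu)] = (1)·(0.4737) + (3)·(0.8158) = 2.9211.

Step 4 — take square root: d = √(2.9211) ≈ 1.7091.

d(x, mu) = √(2.9211) ≈ 1.7091


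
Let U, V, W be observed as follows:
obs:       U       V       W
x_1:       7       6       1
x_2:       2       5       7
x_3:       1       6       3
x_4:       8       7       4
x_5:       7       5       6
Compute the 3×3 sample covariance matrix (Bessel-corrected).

Step 1 — column means:
  mean(U) = (7 + 2 + 1 + 8 + 7) / 5 = 25/5 = 5
  mean(V) = (6 + 5 + 6 + 7 + 5) / 5 = 29/5 = 5.8
  mean(W) = (1 + 7 + 3 + 4 + 6) / 5 = 21/5 = 4.2

Step 2 — sample covariance S[i,j] = (1/(n-1)) · Σ_k (x_{k,i} - mean_i) · (x_{k,j} - mean_j), with n-1 = 4.
  S[U,U] = ((2)·(2) + (-3)·(-3) + (-4)·(-4) + (3)·(3) + (2)·(2)) / 4 = 42/4 = 10.5
  S[U,V] = ((2)·(0.2) + (-3)·(-0.8) + (-4)·(0.2) + (3)·(1.2) + (2)·(-0.8)) / 4 = 4/4 = 1
  S[U,W] = ((2)·(-3.2) + (-3)·(2.8) + (-4)·(-1.2) + (3)·(-0.2) + (2)·(1.8)) / 4 = -7/4 = -1.75
  S[V,V] = ((0.2)·(0.2) + (-0.8)·(-0.8) + (0.2)·(0.2) + (1.2)·(1.2) + (-0.8)·(-0.8)) / 4 = 2.8/4 = 0.7
  S[V,W] = ((0.2)·(-3.2) + (-0.8)·(2.8) + (0.2)·(-1.2) + (1.2)·(-0.2) + (-0.8)·(1.8)) / 4 = -4.8/4 = -1.2
  S[W,W] = ((-3.2)·(-3.2) + (2.8)·(2.8) + (-1.2)·(-1.2) + (-0.2)·(-0.2) + (1.8)·(1.8)) / 4 = 22.8/4 = 5.7

S is symmetric (S[j,i] = S[i,j]). Assembling:

S = [[10.5, 1, -1.75],
 [1, 0.7, -1.2],
 [-1.75, -1.2, 5.7]]


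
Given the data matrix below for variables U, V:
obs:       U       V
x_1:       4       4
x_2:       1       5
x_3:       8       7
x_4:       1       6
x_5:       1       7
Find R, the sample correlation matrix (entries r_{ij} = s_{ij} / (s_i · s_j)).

Step 1 — column means:
  mean(U) = (4 + 1 + 8 + 1 + 1) / 5 = 15/5 = 3
  mean(V) = (4 + 5 + 7 + 6 + 7) / 5 = 29/5 = 5.8

Step 2 — sample variances and covariances s[i,j] = (1/(n-1)) · Σ_k (x_{k,i} - mean_i) · (x_{k,j} - mean_j), with n-1 = 4:
  s[U,U] = ((1)·(1) + (-2)·(-2) + (5)·(5) + (-2)·(-2) + (-2)·(-2)) / 4 = 38/4 = 9.5
  s[U,V] = ((1)·(-1.8) + (-2)·(-0.8) + (5)·(1.2) + (-2)·(0.2) + (-2)·(1.2)) / 4 = 3/4 = 0.75
  s[V,V] = ((-1.8)·(-1.8) + (-0.8)·(-0.8) + (1.2)·(1.2) + (0.2)·(0.2) + (1.2)·(1.2)) / 4 = 6.8/4 = 1.7
  Sample standard deviations s_i = √(s[i,i]):
  s(U) = √(9.5) = 3.0822
  s(V) = √(1.7) = 1.3038

Step 3 — r_{ij} = s_{ij} / (s_i · s_j):
  r[U,U] = 1 (diagonal).
  r[U,V] = 0.75 / (3.0822 · 1.3038) = 0.75 / 4.0187 = 0.1866
  r[V,V] = 1 (diagonal).

R is symmetric with unit diagonal. Assembling:

R = [[1, 0.1866],
 [0.1866, 1]]


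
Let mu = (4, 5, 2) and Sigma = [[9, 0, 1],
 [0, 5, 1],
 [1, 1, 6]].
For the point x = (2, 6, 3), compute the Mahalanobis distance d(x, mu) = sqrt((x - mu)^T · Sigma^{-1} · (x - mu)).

Step 1 — centre the observation: (x - mu) = (-2, 1, 1).

Step 2 — invert Sigma (cofactor / det for 3×3, or solve directly):
  Sigma^{-1} = [[0.1133, 0.0039, -0.0195],
 [0.0039, 0.207, -0.0352],
 [-0.0195, -0.0352, 0.1758]].

Step 3 — form the quadratic (x - mu)^T · Sigma^{-1} · (x - mu):
  Sigma^{-1} · (x - mu) = (-0.2422, 0.1641, 0.1797).
  (x - mu)^T · [Sigma^{-1} · (x - mu)] = (-2)·(-0.2422) + (1)·(0.1641) + (1)·(0.1797) = 0.8281.

Step 4 — take square root: d = √(0.8281) ≈ 0.91.

d(x, mu) = √(0.8281) ≈ 0.91


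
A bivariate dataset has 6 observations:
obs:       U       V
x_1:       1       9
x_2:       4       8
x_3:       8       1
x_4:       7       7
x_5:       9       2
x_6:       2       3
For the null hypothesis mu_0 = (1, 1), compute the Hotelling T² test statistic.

Step 1 — sample mean vector:
  mean(U) = (1 + 4 + 8 + 7 + 9 + 2) / 6 = 31/6 = 5.1667
  mean(V) = (9 + 8 + 1 + 7 + 2 + 3) / 6 = 30/6 = 5
  x̄ = (5.1667, 5),  deviation x̄ - mu_0 = (5.1667, 5) - (1, 1) = (4.1667, 4).

Step 2 — sample covariance matrix, S[i,j] = (1/(n-1)) · Σ_k (x_{k,i} - mean_i) · (x_{k,j} - mean_j), divisor n-1 = 5:
  S[U,U] = ((-4.1667)·(-4.1667) + (-1.1667)·(-1.1667) + (2.8333)·(2.8333) + (1.8333)·(1.8333) + (3.8333)·(3.8333) + (-3.1667)·(-3.1667)) / 5 = 54.8333/5 = 10.9667
  S[U,V] = ((-4.1667)·(4) + (-1.1667)·(3) + (2.8333)·(-4) + (1.8333)·(2) + (3.8333)·(-3) + (-3.1667)·(-2)) / 5 = -33/5 = -6.6
  S[V,V] = ((4)·(4) + (3)·(3) + (-4)·(-4) + (2)·(2) + (-3)·(-3) + (-2)·(-2)) / 5 = 58/5 = 11.6
  S = [[10.9667, -6.6],
 [-6.6, 11.6]].

Step 3 — invert S. det(S) = 10.9667·11.6 - (-6.6)² = 83.6533.
  S^{-1} = (1/det) · [[d, -b], [-b, a]] = [[0.1387, 0.0789],
 [0.0789, 0.1311]].

Step 4 — quadratic form (x̄ - mu_0)^T · S^{-1} · (x̄ - mu_0):
  S^{-1} · (x̄ - mu_0) = (0.8934, 0.8531),
  (x̄ - mu_0)^T · [...] = (4.1667)·(0.8934) + (4)·(0.8531) = 7.1349.

Step 5 — scale by n: T² = 6 · 7.1349 = 42.8092.

T² ≈ 42.8092


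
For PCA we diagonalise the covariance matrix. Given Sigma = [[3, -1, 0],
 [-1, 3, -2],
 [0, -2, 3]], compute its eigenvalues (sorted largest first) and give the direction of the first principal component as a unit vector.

Step 1 — characteristic polynomial p(λ) = det(λI - Sigma) = λ³ - tr·λ² + c_1·λ - det, where tr = trace, c_1 = sum of the principal 2×2 minors, det = det(Sigma):
  tr = 3 + 3 + 3 = 9,
  c_1 = (3·3 - (-1)²) + (3·3 - (0)²) + (3·3 - (-2)²) = 8 + 9 + 5 = 22,
  det = 3·(3·3 - (-2)²) - (-1)·((-1)·3 - (-2)·(0)) + (0)·((-1)·(-2) - 3·(0)) = 3·(5) - (-1)·(-3) + (0)·(2) = 12.
  So p(λ) = λ³ - 9λ² + 22λ - 12.
Step 2 — look for an integer root (rational root theorem: any rational root is an integer divisor of 12). Testing λ = 3:
  p(3) = 27 - 81 + 66 - 12 = 0  ✓
  Dividing out (λ - 3): p(λ) = (λ - 3)(λ² - 6λ + 4).
Step 3 — remaining eigenvalues from the quadratic λ² - 6λ + 4 = 0:
  Δ = 6² - 4·4 = 36 - 16 = 20,  λ = (6 ± √20)/2 = (6 ± 4.4721)/2 ≈ 5.2361 or 0.7639.
  Sorted: λ_1 = 5.2361,  λ_2 = 3,  λ_3 = 0.7639  (check: sum = 9 = tr ✓).

Step 4 — unit eigenvector for λ_1 ≈ 5.2361: v spans the null space of (Sigma - λ_1 I), whose rows are
  r_1 = (-2.2361, -1, 0),  r_2 = (-1, -2.2361, -2),  r_3 = (0, -2, -2.2361).
  v is orthogonal to every row, so take v ∝ r_1 × r_2 = ((-1)·(-2) - (0)·(-2.2361), (0)·(-1) - (-2.2361)·(-2), (-2.2361)·(-2.2361) - (-1)·(-1)) ≈ (2, -4.4721, 4).
  Let u = (2, -4.4721, 4).
  ||u|| = √((2)² + (-4.4721)² + (4)²) = √(40) ≈ 6.3246,  v_1 = u/||u|| ≈ (0.3162, -0.7071, 0.6325) (||v_1|| = 1).

λ_1 = 5.2361,  λ_2 = 3,  λ_3 = 0.7639;  v_1 ≈ (0.3162, -0.7071, 0.6325)


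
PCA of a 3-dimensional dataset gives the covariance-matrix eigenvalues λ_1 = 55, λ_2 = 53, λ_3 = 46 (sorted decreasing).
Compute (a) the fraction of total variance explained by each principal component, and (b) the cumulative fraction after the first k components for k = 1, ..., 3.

Step 1 — total variance = trace(Sigma) = Σ λ_i = 55 + 53 + 46 = 154.

Step 2 — fraction explained by component i = λ_i / Σ λ:
  PC1: 55/154 = 0.3571
  PC2: 53/154 = 0.3442
  PC3: 46/154 = 0.2987

Step 3 — cumulative fraction after k components = (λ_1 + ... + λ_k) / Σ λ:
  k = 1: 55/154 = 0.3571
  k = 2: (55 + 53)/154 = 108/154 = 0.7013
  k = 3: (55 + 53 + 46)/154 = 154/154 = 1

Summary (fraction, with percent):

explained: PC1 0.3571 (35.71%), PC2 0.3442 (34.42%), PC3 0.2987 (29.87%);  cumulative: 0.3571, 0.7013, 1


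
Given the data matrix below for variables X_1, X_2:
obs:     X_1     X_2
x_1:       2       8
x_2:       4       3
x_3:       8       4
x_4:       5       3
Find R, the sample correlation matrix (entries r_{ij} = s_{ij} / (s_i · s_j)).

Step 1 — column means:
  mean(X_1) = (2 + 4 + 8 + 5) / 4 = 19/4 = 4.75
  mean(X_2) = (8 + 3 + 4 + 3) / 4 = 18/4 = 4.5

Step 2 — sample variances and covariances s[i,j] = (1/(n-1)) · Σ_k (x_{k,i} - mean_i) · (x_{k,j} - mean_j), with n-1 = 3:
  s[X_1,X_1] = ((-2.75)·(-2.75) + (-0.75)·(-0.75) + (3.25)·(3.25) + (0.25)·(0.25)) / 3 = 18.75/3 = 6.25
  s[X_1,X_2] = ((-2.75)·(3.5) + (-0.75)·(-1.5) + (3.25)·(-0.5) + (0.25)·(-1.5)) / 3 = -10.5/3 = -3.5
  s[X_2,X_2] = ((3.5)·(3.5) + (-1.5)·(-1.5) + (-0.5)·(-0.5) + (-1.5)·(-1.5)) / 3 = 17/3 = 5.6667
  Sample standard deviations s_i = √(s[i,i]):
  s(X_1) = √(6.25) = 2.5
  s(X_2) = √(5.6667) = 2.3805

Step 3 — r_{ij} = s_{ij} / (s_i · s_j):
  r[X_1,X_1] = 1 (diagonal).
  r[X_1,X_2] = -3.5 / (2.5 · 2.3805) = -3.5 / 5.9512 = -0.5881
  r[X_2,X_2] = 1 (diagonal).

R is symmetric with unit diagonal. Assembling:

R = [[1, -0.5881],
 [-0.5881, 1]]


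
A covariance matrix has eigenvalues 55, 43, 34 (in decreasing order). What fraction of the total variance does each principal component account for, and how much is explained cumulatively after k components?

Step 1 — total variance = trace(Sigma) = Σ λ_i = 55 + 43 + 34 = 132.

Step 2 — fraction explained by component i = λ_i / Σ λ:
  PC1: 55/132 = 0.4167
  PC2: 43/132 = 0.3258
  PC3: 34/132 = 0.2576

Step 3 — cumulative fraction after k components = (λ_1 + ... + λ_k) / Σ λ:
  k = 1: 55/132 = 0.4167
  k = 2: (55 + 43)/132 = 98/132 = 0.7424
  k = 3: (55 + 43 + 34)/132 = 132/132 = 1

Summary (fraction, with percent):

explained: PC1 0.4167 (41.67%), PC2 0.3258 (32.58%), PC3 0.2576 (25.76%);  cumulative: 0.4167, 0.7424, 1


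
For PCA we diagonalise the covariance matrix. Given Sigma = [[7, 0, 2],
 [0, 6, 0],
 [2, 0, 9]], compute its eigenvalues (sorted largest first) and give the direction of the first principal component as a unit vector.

Step 1 — characteristic polynomial p(λ) = det(λI - Sigma) = λ³ - tr·λ² + c_1·λ - det, where tr = trace, c_1 = sum of the principal 2×2 minors, det = det(Sigma):
  tr = 7 + 6 + 9 = 22,
  c_1 = (7·6 - (0)²) + (7·9 - (2)²) + (6·9 - (0)²) = 42 + 59 + 54 = 155,
  det = 7·(6·9 - (0)²) - (0)·((0)·9 - (0)·(2)) + (2)·((0)·(0) - 6·(2)) = 7·(54) - (0)·(0) + (2)·(-12) = 354.
  So p(λ) = λ³ - 22λ² + 155λ - 354.
Step 2 — look for an integer root (rational root theorem: any rational root is an integer divisor of 354). Testing λ = 6:
  p(6) = 216 - 792 + 930 - 354 = 0  ✓
  Dividing out (λ - 6): p(λ) = (λ - 6)(λ² - 16λ + 59).
Step 3 — remaining eigenvalues from the quadratic λ² - 16λ + 59 = 0:
  Δ = 16² - 4·59 = 256 - 236 = 20,  λ = (16 ± √20)/2 = (16 ± 4.4721)/2 ≈ 10.2361 or 5.7639.
  Sorted: λ_1 = 10.2361,  λ_2 = 6,  λ_3 = 5.7639  (check: sum = 22 = tr ✓).

Step 4 — unit eigenvector for λ_1 ≈ 10.2361: v spans the null space of (Sigma - λ_1 I), whose rows are
  r_1 = (-3.2361, 0, 2),  r_2 = (0, -4.2361, 0),  r_3 = (2, 0, -1.2361).
  v is orthogonal to every row, so take v ∝ r_1 × r_2 = ((0)·(0) - (2)·(-4.2361), (2)·(0) - (-3.2361)·(0), (-3.2361)·(-4.2361) - (0)·(0)) ≈ (8.4721, 0, 13.7082).
  Let u = (8.4721, 0, 13.7082).
  ||u|| = √((8.4721)² + (0)² + (13.7082)²) = √(259.6919) ≈ 16.115,  v_1 = u/||u|| ≈ (0.5257, 0, 0.8507) (||v_1|| = 1).

λ_1 = 10.2361,  λ_2 = 6,  λ_3 = 5.7639;  v_1 ≈ (0.5257, 0, 0.8507)


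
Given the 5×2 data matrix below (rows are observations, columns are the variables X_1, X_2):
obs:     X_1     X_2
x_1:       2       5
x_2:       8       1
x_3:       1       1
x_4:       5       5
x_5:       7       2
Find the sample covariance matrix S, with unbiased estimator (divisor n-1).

Step 1 — column means:
  mean(X_1) = (2 + 8 + 1 + 5 + 7) / 5 = 23/5 = 4.6
  mean(X_2) = (5 + 1 + 1 + 5 + 2) / 5 = 14/5 = 2.8

Step 2 — sample covariance S[i,j] = (1/(n-1)) · Σ_k (x_{k,i} - mean_i) · (x_{k,j} - mean_j), with n-1 = 4.
  S[X_1,X_1] = ((-2.6)·(-2.6) + (3.4)·(3.4) + (-3.6)·(-3.6) + (0.4)·(0.4) + (2.4)·(2.4)) / 4 = 37.2/4 = 9.3
  S[X_1,X_2] = ((-2.6)·(2.2) + (3.4)·(-1.8) + (-3.6)·(-1.8) + (0.4)·(2.2) + (2.4)·(-0.8)) / 4 = -6.4/4 = -1.6
  S[X_2,X_2] = ((2.2)·(2.2) + (-1.8)·(-1.8) + (-1.8)·(-1.8) + (2.2)·(2.2) + (-0.8)·(-0.8)) / 4 = 16.8/4 = 4.2

S is symmetric (S[j,i] = S[i,j]). Assembling:

S = [[9.3, -1.6],
 [-1.6, 4.2]]


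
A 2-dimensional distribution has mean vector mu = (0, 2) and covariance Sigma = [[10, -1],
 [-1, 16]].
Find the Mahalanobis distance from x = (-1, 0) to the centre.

Step 1 — centre the observation: (x - mu) = (-1, -2).

Step 2 — invert Sigma. det(Sigma) = 10·16 - (-1)² = 159.
  Sigma^{-1} = (1/det) · [[d, -b], [-b, a]] = [[0.1006, 0.0063],
 [0.0063, 0.0629]].

Step 3 — form the quadratic (x - mu)^T · Sigma^{-1} · (x - mu):
  Sigma^{-1} · (x - mu) = (-0.1132, -0.1321).
  (x - mu)^T · [Sigma^{-1} · (x - mu)] = (-1)·(-0.1132) + (-2)·(-0.1321) = 0.3774.

Step 4 — take square root: d = √(0.3774) ≈ 0.6143.

d(x, mu) = √(0.3774) ≈ 0.6143


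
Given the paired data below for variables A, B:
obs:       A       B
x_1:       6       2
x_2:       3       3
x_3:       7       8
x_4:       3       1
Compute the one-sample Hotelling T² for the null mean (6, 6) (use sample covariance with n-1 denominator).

Step 1 — sample mean vector:
  mean(A) = (6 + 3 + 7 + 3) / 4 = 19/4 = 4.75
  mean(B) = (2 + 3 + 8 + 1) / 4 = 14/4 = 3.5
  x̄ = (4.75, 3.5),  deviation x̄ - mu_0 = (4.75, 3.5) - (6, 6) = (-1.25, -2.5).

Step 2 — sample covariance matrix, S[i,j] = (1/(n-1)) · Σ_k (x_{k,i} - mean_i) · (x_{k,j} - mean_j), divisor n-1 = 3:
  S[A,A] = ((1.25)·(1.25) + (-1.75)·(-1.75) + (2.25)·(2.25) + (-1.75)·(-1.75)) / 3 = 12.75/3 = 4.25
  S[A,B] = ((1.25)·(-1.5) + (-1.75)·(-0.5) + (2.25)·(4.5) + (-1.75)·(-2.5)) / 3 = 13.5/3 = 4.5
  S[B,B] = ((-1.5)·(-1.5) + (-0.5)·(-0.5) + (4.5)·(4.5) + (-2.5)·(-2.5)) / 3 = 29/3 = 9.6667
  S = [[4.25, 4.5],
 [4.5, 9.6667]].

Step 3 — invert S. det(S) = 4.25·9.6667 - (4.5)² = 20.8333.
  S^{-1} = (1/det) · [[d, -b], [-b, a]] = [[0.464, -0.216],
 [-0.216, 0.204]].

Step 4 — quadratic form (x̄ - mu_0)^T · S^{-1} · (x̄ - mu_0):
  S^{-1} · (x̄ - mu_0) = (-0.04, -0.24),
  (x̄ - mu_0)^T · [...] = (-1.25)·(-0.04) + (-2.5)·(-0.24) = 0.65.

Step 5 — scale by n: T² = 4 · 0.65 = 2.6.

T² ≈ 2.6


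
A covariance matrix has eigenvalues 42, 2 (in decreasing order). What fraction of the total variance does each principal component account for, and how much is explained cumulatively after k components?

Step 1 — total variance = trace(Sigma) = Σ λ_i = 42 + 2 = 44.

Step 2 — fraction explained by component i = λ_i / Σ λ:
  PC1: 42/44 = 0.9545
  PC2: 2/44 = 0.0455

Step 3 — cumulative fraction after k components = (λ_1 + ... + λ_k) / Σ λ:
  k = 1: 42/44 = 0.9545
  k = 2: (42 + 2)/44 = 44/44 = 1

Summary (fraction, with percent):

explained: PC1 0.9545 (95.45%), PC2 0.0455 (4.55%);  cumulative: 0.9545, 1


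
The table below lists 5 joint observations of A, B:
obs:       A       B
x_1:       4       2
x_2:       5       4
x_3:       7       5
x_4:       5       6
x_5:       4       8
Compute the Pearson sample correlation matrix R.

Step 1 — column means:
  mean(A) = (4 + 5 + 7 + 5 + 4) / 5 = 25/5 = 5
  mean(B) = (2 + 4 + 5 + 6 + 8) / 5 = 25/5 = 5

Step 2 — sample variances and covariances s[i,j] = (1/(n-1)) · Σ_k (x_{k,i} - mean_i) · (x_{k,j} - mean_j), with n-1 = 4:
  s[A,A] = ((-1)·(-1) + (0)·(0) + (2)·(2) + (0)·(0) + (-1)·(-1)) / 4 = 6/4 = 1.5
  s[A,B] = ((-1)·(-3) + (0)·(-1) + (2)·(0) + (0)·(1) + (-1)·(3)) / 4 = 0/4 = 0
  s[B,B] = ((-3)·(-3) + (-1)·(-1) + (0)·(0) + (1)·(1) + (3)·(3)) / 4 = 20/4 = 5
  Sample standard deviations s_i = √(s[i,i]):
  s(A) = √(1.5) = 1.2247
  s(B) = √(5) = 2.2361

Step 3 — r_{ij} = s_{ij} / (s_i · s_j):
  r[A,A] = 1 (diagonal).
  r[A,B] = 0 / (1.2247 · 2.2361) = 0 / 2.7386 = 0
  r[B,B] = 1 (diagonal).

R is symmetric with unit diagonal. Assembling:

R = [[1, 0],
 [0, 1]]


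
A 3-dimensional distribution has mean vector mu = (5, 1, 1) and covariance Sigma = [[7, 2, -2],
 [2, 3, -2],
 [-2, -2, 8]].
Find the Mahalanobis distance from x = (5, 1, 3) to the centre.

Step 1 — centre the observation: (x - mu) = (0, 0, 2).

Step 2 — invert Sigma (cofactor / det for 3×3, or solve directly):
  Sigma^{-1} = [[0.1786, -0.1071, 0.0179],
 [-0.1071, 0.4643, 0.0893],
 [0.0179, 0.0893, 0.1518]].

Step 3 — form the quadratic (x - mu)^T · Sigma^{-1} · (x - mu):
  Sigma^{-1} · (x - mu) = (0.0357, 0.1786, 0.3036).
  (x - mu)^T · [Sigma^{-1} · (x - mu)] = (0)·(0.0357) + (0)·(0.1786) + (2)·(0.3036) = 0.6071.

Step 4 — take square root: d = √(0.6071) ≈ 0.7792.

d(x, mu) = √(0.6071) ≈ 0.7792


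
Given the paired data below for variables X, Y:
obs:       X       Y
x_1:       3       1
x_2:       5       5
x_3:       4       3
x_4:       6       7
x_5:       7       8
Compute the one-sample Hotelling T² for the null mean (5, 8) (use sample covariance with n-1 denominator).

Step 1 — sample mean vector:
  mean(X) = (3 + 5 + 4 + 6 + 7) / 5 = 25/5 = 5
  mean(Y) = (1 + 5 + 3 + 7 + 8) / 5 = 24/5 = 4.8
  x̄ = (5, 4.8),  deviation x̄ - mu_0 = (5, 4.8) - (5, 8) = (0, -3.2).

Step 2 — sample covariance matrix, S[i,j] = (1/(n-1)) · Σ_k (x_{k,i} - mean_i) · (x_{k,j} - mean_j), divisor n-1 = 4:
  S[X,X] = ((-2)·(-2) + (0)·(0) + (-1)·(-1) + (1)·(1) + (2)·(2)) / 4 = 10/4 = 2.5
  S[X,Y] = ((-2)·(-3.8) + (0)·(0.2) + (-1)·(-1.8) + (1)·(2.2) + (2)·(3.2)) / 4 = 18/4 = 4.5
  S[Y,Y] = ((-3.8)·(-3.8) + (0.2)·(0.2) + (-1.8)·(-1.8) + (2.2)·(2.2) + (3.2)·(3.2)) / 4 = 32.8/4 = 8.2
  S = [[2.5, 4.5],
 [4.5, 8.2]].

Step 3 — invert S. det(S) = 2.5·8.2 - (4.5)² = 0.25.
  S^{-1} = (1/det) · [[d, -b], [-b, a]] = [[32.8, -18],
 [-18, 10]].

Step 4 — quadratic form (x̄ - mu_0)^T · S^{-1} · (x̄ - mu_0):
  S^{-1} · (x̄ - mu_0) = (57.6, -32),
  (x̄ - mu_0)^T · [...] = (0)·(57.6) + (-3.2)·(-32) = 102.4.

Step 5 — scale by n: T² = 5 · 102.4 = 512.

T² ≈ 512


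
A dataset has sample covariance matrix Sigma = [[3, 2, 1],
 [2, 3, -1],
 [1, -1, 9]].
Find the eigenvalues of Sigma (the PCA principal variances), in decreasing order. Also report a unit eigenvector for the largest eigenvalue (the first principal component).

Step 1 — characteristic polynomial p(λ) = det(λI - Sigma) = λ³ - tr·λ² + c_1·λ - det, where tr = trace, c_1 = sum of the principal 2×2 minors, det = det(Sigma):
  tr = 3 + 3 + 9 = 15,
  c_1 = (3·3 - (2)²) + (3·9 - (1)²) + (3·9 - (-1)²) = 5 + 26 + 26 = 57,
  det = 3·(3·9 - (-1)²) - (2)·((2)·9 - (-1)·(1)) + (1)·((2)·(-1) - 3·(1)) = 3·(26) - (2)·(19) + (1)·(-5) = 35.
  So p(λ) = λ³ - 15λ² + 57λ - 35.
Step 2 — look for an integer root (rational root theorem: any rational root is an integer divisor of 35). Testing λ = 5:
  p(5) = 125 - 375 + 285 - 35 = 0  ✓
  Dividing out (λ - 5): p(λ) = (λ - 5)(λ² - 10λ + 7).
Step 3 — remaining eigenvalues from the quadratic λ² - 10λ + 7 = 0:
  Δ = 10² - 4·7 = 100 - 28 = 72,  λ = (10 ± √72)/2 = (10 ± 8.4853)/2 ≈ 9.2426 or 0.7574.
  Sorted: λ_1 = 9.2426,  λ_2 = 5,  λ_3 = 0.7574  (check: sum = 15 = tr ✓).

Step 4 — unit eigenvector for λ_1 ≈ 9.2426: v spans the null space of (Sigma - λ_1 I), whose rows are
  r_1 = (-6.2426, 2, 1),  r_2 = (2, -6.2426, -1),  r_3 = (1, -1, -0.2426).
  v is orthogonal to every row, so take v ∝ r_1 × r_2 = ((2)·(-1) - (1)·(-6.2426), (1)·(2) - (-6.2426)·(-1), (-6.2426)·(-6.2426) - (2)·(2)) ≈ (4.2426, -4.2426, 34.9706).
  Let u = (4.2426, -4.2426, 34.9706).
  ||u|| = √((4.2426)² + (-4.2426)² + (34.9706)²) = √(1258.9403) ≈ 35.4815,  v_1 = u/||u|| ≈ (0.1196, -0.1196, 0.9856) (||v_1|| = 1).

λ_1 = 9.2426,  λ_2 = 5,  λ_3 = 0.7574;  v_1 ≈ (0.1196, -0.1196, 0.9856)


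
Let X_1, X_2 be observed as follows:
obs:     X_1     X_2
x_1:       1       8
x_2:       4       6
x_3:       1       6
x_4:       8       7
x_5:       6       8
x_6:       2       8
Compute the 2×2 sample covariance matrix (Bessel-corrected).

Step 1 — column means:
  mean(X_1) = (1 + 4 + 1 + 8 + 6 + 2) / 6 = 22/6 = 3.6667
  mean(X_2) = (8 + 6 + 6 + 7 + 8 + 8) / 6 = 43/6 = 7.1667

Step 2 — sample covariance S[i,j] = (1/(n-1)) · Σ_k (x_{k,i} - mean_i) · (x_{k,j} - mean_j), with n-1 = 5.
  S[X_1,X_1] = ((-2.6667)·(-2.6667) + (0.3333)·(0.3333) + (-2.6667)·(-2.6667) + (4.3333)·(4.3333) + (2.3333)·(2.3333) + (-1.6667)·(-1.6667)) / 5 = 41.3333/5 = 8.2667
  S[X_1,X_2] = ((-2.6667)·(0.8333) + (0.3333)·(-1.1667) + (-2.6667)·(-1.1667) + (4.3333)·(-0.1667) + (2.3333)·(0.8333) + (-1.6667)·(0.8333)) / 5 = 0.3333/5 = 0.0667
  S[X_2,X_2] = ((0.8333)·(0.8333) + (-1.1667)·(-1.1667) + (-1.1667)·(-1.1667) + (-0.1667)·(-0.1667) + (0.8333)·(0.8333) + (0.8333)·(0.8333)) / 5 = 4.8333/5 = 0.9667

S is symmetric (S[j,i] = S[i,j]). Assembling:

S = [[8.2667, 0.0667],
 [0.0667, 0.9667]]


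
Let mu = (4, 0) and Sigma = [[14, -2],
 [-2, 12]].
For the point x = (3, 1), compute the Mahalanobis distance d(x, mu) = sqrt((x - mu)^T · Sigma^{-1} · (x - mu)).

Step 1 — centre the observation: (x - mu) = (-1, 1).

Step 2 — invert Sigma. det(Sigma) = 14·12 - (-2)² = 164.
  Sigma^{-1} = (1/det) · [[d, -b], [-b, a]] = [[0.0732, 0.0122],
 [0.0122, 0.0854]].

Step 3 — form the quadratic (x - mu)^T · Sigma^{-1} · (x - mu):
  Sigma^{-1} · (x - mu) = (-0.061, 0.0732).
  (x - mu)^T · [Sigma^{-1} · (x - mu)] = (-1)·(-0.061) + (1)·(0.0732) = 0.1341.

Step 4 — take square root: d = √(0.1341) ≈ 0.3663.

d(x, mu) = √(0.1341) ≈ 0.3663
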